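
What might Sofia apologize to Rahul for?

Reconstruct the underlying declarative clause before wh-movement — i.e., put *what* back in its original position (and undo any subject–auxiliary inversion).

'what' is the object of the preposition 'for'. It moves to the left edge, and the trace sits right after 'for':
What might Sofia apologize to Rahul for ___?

Sofia might apologize to Rahul for what.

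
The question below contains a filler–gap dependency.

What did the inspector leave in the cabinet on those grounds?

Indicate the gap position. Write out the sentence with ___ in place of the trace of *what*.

Underlying clause: The inspector did leave what in the cabinet on those grounds.
The filler 'what' is interpreted as the direct object of 'leave'. The gap is right after 'leave'.

What did the inspector leave ___ in the cabinet on those grounds?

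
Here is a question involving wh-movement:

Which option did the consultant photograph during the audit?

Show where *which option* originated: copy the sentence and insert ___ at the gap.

Before movement: The consultant did photograph which option during the audit.
'which option' is the direct object of 'photograph'. The gap is right after 'photograph'.

Which option did the consultant photograph ___ during the audit?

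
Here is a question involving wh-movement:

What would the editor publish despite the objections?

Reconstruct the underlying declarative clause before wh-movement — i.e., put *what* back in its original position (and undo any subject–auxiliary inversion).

'what' is the direct object of 'publish'. Wh-movement fronts it, leaving a gap right after 'publish':
What would the editor publish ___ despite the objections?

The editor would publish what despite the objections.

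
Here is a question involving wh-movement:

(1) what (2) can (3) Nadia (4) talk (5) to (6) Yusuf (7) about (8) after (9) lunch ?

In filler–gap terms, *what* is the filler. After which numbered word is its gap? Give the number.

7

Underlying clause: Nadia can talk to Yusuf about what after lunch.
The filler 'what' is interpreted as the object of the preposition 'about'. Fronting leaves a gap immediately after 'about':
What can Nadia talk to Yusuf about ___ after lunch?
'about' is word 7.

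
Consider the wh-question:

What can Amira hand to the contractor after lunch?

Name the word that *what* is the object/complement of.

hand

Underlying clause: Amira can hand what to the contractor after lunch.
'what' functions as the direct object of 'hand'. Wh-movement fronts it, leaving a gap right after 'hand':
What can Amira hand ___ to the contractor after lunch?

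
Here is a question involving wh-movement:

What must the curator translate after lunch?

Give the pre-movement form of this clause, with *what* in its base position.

'what' functions as the direct object of 'translate'. Fronting leaves a gap immediately after 'translate':
What must the curator translate ___ after lunch?

The curator must translate what after lunch.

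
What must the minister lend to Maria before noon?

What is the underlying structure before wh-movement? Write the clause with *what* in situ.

'what' functions as the direct object of 'lend'. Fronting leaves a gap immediately after 'lend':
What must the minister lend ___ to Maria before noon?

The minister must lend what to Maria before noon.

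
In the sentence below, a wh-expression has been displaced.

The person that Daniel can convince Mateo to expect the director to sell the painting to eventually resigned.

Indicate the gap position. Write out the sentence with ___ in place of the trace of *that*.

'that' functions as the object of the preposition 'to' (recipient of 'sell'). The gap is right after 'to'.

The person that Daniel can convince Mateo to expect the director to sell the painting to ___ eventually resigned.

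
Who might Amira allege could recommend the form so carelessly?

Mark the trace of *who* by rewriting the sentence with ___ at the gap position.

Pre-movement form: Amira might allege who could recommend the form so carelessly.
'who' is the subject of the clause embedded under 'allege'. The gap is right after 'allege'.

Who might Amira allege ___ could recommend the form so carelessly?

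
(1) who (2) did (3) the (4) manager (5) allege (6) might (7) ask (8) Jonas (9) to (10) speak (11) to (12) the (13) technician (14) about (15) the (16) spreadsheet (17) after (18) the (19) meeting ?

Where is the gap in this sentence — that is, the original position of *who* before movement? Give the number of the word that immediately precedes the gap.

In situ: The manager did allege who might ask Jonas to speak to the technician about the spreadsheet after the meeting.
'who' is the subject of the clause embedded under 'allege'. Fronting leaves a gap immediately after 'allege':
Who did the manager allege ___ might ask Jonas to speak to the technician about the spreadsheet after the meeting?
'allege' is word 5.

5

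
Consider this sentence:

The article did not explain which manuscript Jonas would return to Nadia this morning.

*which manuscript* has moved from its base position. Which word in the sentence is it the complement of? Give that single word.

Before movement: Jonas would return which manuscript to Nadia this morning.
The filler 'which manuscript' is interpreted as the direct object of 'return'. Wh-movement fronts it, leaving a gap right after 'return':
The article did not explain which manuscript Jonas would return ___ to Nadia this morning.

return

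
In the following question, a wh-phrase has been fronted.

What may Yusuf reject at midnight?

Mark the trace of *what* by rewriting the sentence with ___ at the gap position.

Before movement: Yusuf may reject what at midnight.
The filler 'what' is interpreted as the direct object of 'reject'. The gap is right after 'reject'.

What may Yusuf reject ___ at midnight?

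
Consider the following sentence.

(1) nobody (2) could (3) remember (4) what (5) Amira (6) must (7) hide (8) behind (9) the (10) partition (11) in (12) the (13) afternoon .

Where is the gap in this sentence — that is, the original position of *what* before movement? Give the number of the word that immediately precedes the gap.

Pre-movement form: Amira must hide what behind the partition in the afternoon.
The filler 'what' is interpreted as the direct object of 'hide'. Fronting leaves a gap immediately after 'hide':
Nobody could remember what Amira must hide ___ behind the partition in the afternoon.
'hide' is word 7.

7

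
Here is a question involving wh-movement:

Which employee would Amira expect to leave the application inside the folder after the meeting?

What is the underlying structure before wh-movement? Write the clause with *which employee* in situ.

Amira would expect which employee to leave the application inside the folder after the meeting.

'which employee' is the direct object of 'expect'. It moves to the left edge, and the trace sits right after 'expect':
Which employee would Amira expect ___ to leave the application inside the folder after the meeting?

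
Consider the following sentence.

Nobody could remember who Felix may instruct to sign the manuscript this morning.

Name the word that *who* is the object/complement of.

instruct

Pre-movement form: Felix may instruct who to sign the manuscript this morning.
'who' is the direct object of 'instruct'. Fronting leaves a gap immediately after 'instruct':
Nobody could remember who Felix may instruct ___ to sign the manuscript this morning.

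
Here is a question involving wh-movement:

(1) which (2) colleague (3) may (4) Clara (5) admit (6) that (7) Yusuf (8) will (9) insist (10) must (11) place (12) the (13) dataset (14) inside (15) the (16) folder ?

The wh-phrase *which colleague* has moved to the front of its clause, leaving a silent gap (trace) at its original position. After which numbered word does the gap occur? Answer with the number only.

9

Underlying clause: Clara may admit that Yusuf will insist which colleague must place the dataset inside the folder.
'which colleague' functions as the subject of the clause embedded under 'insist'. It moves to the left edge, and the trace sits right after 'insist':
Which colleague may Clara admit that Yusuf will insist ___ must place the dataset inside the folder?
'insist' is word 9.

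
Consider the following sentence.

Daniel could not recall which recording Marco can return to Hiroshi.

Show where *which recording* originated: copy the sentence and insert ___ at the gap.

Daniel could not recall which recording Marco can return ___ to Hiroshi.

Before movement: Marco can return which recording to Hiroshi.
'which recording' functions as the direct object of 'return'. The gap is right after 'return'.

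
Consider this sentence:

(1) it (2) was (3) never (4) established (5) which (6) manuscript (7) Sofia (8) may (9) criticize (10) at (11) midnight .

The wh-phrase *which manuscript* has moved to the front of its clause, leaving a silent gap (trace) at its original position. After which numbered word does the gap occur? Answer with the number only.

9

Pre-movement form: Sofia may criticize which manuscript at midnight.
'which manuscript' is the direct object of 'criticize'. Wh-movement fronts it, leaving a gap right after 'criticize':
It was never established which manuscript Sofia may criticize ___ at midnight.
'criticize' is word 9.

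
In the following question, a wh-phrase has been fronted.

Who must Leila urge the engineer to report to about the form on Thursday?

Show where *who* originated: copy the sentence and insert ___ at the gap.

Who must Leila urge the engineer to report to ___ about the form on Thursday?

Pre-movement form: Leila must urge the engineer to report to who about the form on Thursday.
'who' functions as the object of the preposition 'to'. The gap is right after 'to'.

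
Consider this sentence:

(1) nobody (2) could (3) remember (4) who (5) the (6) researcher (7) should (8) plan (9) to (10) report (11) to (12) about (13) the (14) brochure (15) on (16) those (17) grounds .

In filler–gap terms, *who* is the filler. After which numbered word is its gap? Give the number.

Underlying clause: The researcher should plan to report to who about the brochure on those grounds.
'who' functions as the object of the preposition 'to'. It moves to the left edge, and the trace sits right after 'to':
Nobody could remember who the researcher should plan to report to ___ about the brochure on those grounds.
'to' is word 11.

11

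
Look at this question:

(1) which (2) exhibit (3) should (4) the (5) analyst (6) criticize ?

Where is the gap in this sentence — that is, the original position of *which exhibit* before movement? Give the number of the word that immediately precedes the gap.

Pre-movement form: The analyst should criticize which exhibit.
'which exhibit' is the direct object of 'criticize'. Wh-movement fronts it, leaving a gap right after 'criticize':
Which exhibit should the analyst criticize ___?
'criticize' is word 6.

6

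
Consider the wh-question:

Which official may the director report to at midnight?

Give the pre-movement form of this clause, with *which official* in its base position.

The director may report to which official at midnight.

'which official' functions as the object of the preposition 'to'. Wh-movement fronts it, leaving a gap right after 'to':
Which official may the director report to ___ at midnight?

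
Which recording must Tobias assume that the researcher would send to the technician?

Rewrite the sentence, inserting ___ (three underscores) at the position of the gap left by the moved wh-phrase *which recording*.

Which recording must Tobias assume that the researcher would send ___ to the technician?

Underlying clause: Tobias must assume that the researcher would send which recording to the technician.
'which recording' is the direct object of 'send'. The gap is right after 'send'.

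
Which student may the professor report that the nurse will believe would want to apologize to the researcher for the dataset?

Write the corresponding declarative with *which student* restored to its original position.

The professor may report that the nurse will believe which student would want to apologize to the researcher for the dataset.

The filler 'which student' is interpreted as the subject of the clause embedded under 'believe'. Wh-movement fronts it, leaving a gap right after 'believe':
Which student may the professor report that the nurse will believe ___ would want to apologize to the researcher for the dataset?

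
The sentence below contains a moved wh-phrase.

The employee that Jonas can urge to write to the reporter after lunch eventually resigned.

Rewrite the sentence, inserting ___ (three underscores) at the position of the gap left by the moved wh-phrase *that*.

'that' functions as the direct object of 'urge'. The gap is right after 'urge'.

The employee that Jonas can urge ___ to write to the reporter after lunch eventually resigned.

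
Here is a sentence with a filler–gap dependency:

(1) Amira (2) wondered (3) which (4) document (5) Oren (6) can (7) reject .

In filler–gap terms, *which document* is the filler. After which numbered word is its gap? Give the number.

7

In situ: Oren can reject which document.
The filler 'which document' is interpreted as the direct object of 'reject'. It moves to the left edge, and the trace sits right after 'reject':
Amira wondered which document Oren can reject ___.
'reject' is word 7.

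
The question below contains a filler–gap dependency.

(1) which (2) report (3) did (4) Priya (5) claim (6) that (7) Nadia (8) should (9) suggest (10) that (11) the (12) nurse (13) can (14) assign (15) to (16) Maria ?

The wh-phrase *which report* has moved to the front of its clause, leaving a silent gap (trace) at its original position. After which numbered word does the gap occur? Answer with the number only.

14

In situ: Priya did claim that Nadia should suggest that the nurse can assign which report to Maria.
The filler 'which report' is interpreted as the direct object of 'assign'. It moves to the left edge, and the trace sits right after 'assign':
Which report did Priya claim that Nadia should suggest that the nurse can assign ___ to Maria?
'assign' is word 14.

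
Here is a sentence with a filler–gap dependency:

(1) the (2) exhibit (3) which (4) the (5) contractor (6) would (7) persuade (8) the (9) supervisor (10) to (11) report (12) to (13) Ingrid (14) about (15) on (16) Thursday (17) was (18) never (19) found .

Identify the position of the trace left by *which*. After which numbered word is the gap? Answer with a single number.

14

'which' functions as the object of the preposition 'about'. Fronting leaves a gap immediately after 'about':
The exhibit which the contractor would persuade the supervisor to report to Ingrid about ___ on Thursday was never found.
'about' is word 14.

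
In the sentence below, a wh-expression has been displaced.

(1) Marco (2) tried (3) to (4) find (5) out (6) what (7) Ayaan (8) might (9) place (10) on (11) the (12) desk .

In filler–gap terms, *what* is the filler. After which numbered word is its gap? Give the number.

9

Pre-movement form: Ayaan might place what on the desk.
'what' functions as the direct object of 'place'. Wh-movement fronts it, leaving a gap right after 'place':
Marco tried to find out what Ayaan might place ___ on the desk.
'place' is word 9.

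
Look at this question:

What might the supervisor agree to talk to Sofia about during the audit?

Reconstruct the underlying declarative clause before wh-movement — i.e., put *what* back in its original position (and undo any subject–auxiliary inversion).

The supervisor might agree to talk to Sofia about what during the audit.

The filler 'what' is interpreted as the object of the preposition 'about'. It moves to the left edge, and the trace sits right after 'about':
What might the supervisor agree to talk to Sofia about ___ during the audit?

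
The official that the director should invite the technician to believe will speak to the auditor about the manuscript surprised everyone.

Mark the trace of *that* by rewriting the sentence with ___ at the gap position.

The official that the director should invite the technician to believe ___ will speak to the auditor about the manuscript surprised everyone.

The filler 'that' is interpreted as the subject of the clause embedded under 'believe'. The gap is right after 'believe'.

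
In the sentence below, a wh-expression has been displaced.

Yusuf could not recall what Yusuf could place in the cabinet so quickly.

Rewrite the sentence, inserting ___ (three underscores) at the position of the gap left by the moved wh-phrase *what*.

Pre-movement form: Yusuf could place what in the cabinet so quickly.
'what' functions as the direct object of 'place'. The gap is right after 'place'.

Yusuf could not recall what Yusuf could place ___ in the cabinet so quickly.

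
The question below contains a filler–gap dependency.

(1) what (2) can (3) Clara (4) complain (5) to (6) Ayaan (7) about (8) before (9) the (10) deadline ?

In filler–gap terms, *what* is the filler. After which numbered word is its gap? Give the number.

7

Before movement: Clara can complain to Ayaan about what before the deadline.
'what' functions as the object of the preposition 'about'. Fronting leaves a gap immediately after 'about':
What can Clara complain to Ayaan about ___ before the deadline?
'about' is word 7.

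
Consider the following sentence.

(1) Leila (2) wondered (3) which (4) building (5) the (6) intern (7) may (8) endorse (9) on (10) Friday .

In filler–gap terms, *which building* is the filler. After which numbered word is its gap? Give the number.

Underlying clause: The intern may endorse which building on Friday.
'which building' functions as the direct object of 'endorse'. It moves to the left edge, and the trace sits right after 'endorse':
Leila wondered which building the intern may endorse ___ on Friday.
'endorse' is word 8.

8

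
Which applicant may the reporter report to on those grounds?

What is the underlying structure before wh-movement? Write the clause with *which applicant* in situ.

'which applicant' functions as the object of the preposition 'to'. It moves to the left edge, and the trace sits right after 'to':
Which applicant may the reporter report to ___ on those grounds?

The reporter may report to which applicant on those grounds.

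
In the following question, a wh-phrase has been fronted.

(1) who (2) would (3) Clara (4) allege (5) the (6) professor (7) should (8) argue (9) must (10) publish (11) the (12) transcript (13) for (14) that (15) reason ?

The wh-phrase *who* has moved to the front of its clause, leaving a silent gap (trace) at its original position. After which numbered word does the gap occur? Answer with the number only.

8

Underlying clause: Clara would allege the professor should argue who must publish the transcript for that reason.
The filler 'who' is interpreted as the subject of the clause embedded under 'argue'. Fronting leaves a gap immediately after 'argue':
Who would Clara allege the professor should argue ___ must publish the transcript for that reason?
'argue' is word 8.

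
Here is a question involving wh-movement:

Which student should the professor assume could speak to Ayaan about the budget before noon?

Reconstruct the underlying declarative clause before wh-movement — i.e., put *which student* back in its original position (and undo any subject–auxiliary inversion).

The professor should assume which student could speak to Ayaan about the budget before noon.

'which student' functions as the subject of the clause embedded under 'assume'. It moves to the left edge, and the trace sits right after 'assume':
Which student should the professor assume ___ could speak to Ayaan about the budget before noon?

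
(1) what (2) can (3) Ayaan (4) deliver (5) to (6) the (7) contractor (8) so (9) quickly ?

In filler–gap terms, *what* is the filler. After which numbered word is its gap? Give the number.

Pre-movement form: Ayaan can deliver what to the contractor so quickly.
'what' functions as the direct object of 'deliver'. Wh-movement fronts it, leaving a gap right after 'deliver':
What can Ayaan deliver ___ to the contractor so quickly?
'deliver' is word 4.

4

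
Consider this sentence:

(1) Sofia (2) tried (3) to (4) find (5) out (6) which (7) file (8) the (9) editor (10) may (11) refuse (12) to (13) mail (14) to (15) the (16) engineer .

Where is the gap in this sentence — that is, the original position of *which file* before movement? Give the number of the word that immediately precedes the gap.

13

Underlying clause: The editor may refuse to mail which file to the engineer.
The filler 'which file' is interpreted as the direct object of 'mail'. It moves to the left edge, and the trace sits right after 'mail':
Sofia tried to find out which file the editor may refuse to mail ___ to the engineer.
'mail' is word 13.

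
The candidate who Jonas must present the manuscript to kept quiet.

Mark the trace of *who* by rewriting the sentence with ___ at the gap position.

The filler 'who' is interpreted as the object of the preposition 'to' (recipient of 'present'). The gap is right after 'to'.

The candidate who Jonas must present the manuscript to ___ kept quiet.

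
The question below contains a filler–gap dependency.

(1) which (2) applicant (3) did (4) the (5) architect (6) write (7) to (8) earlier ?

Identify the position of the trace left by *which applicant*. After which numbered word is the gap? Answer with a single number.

7

In situ: The architect did write to which applicant earlier.
'which applicant' functions as the object of the preposition 'to'. It moves to the left edge, and the trace sits right after 'to':
Which applicant did the architect write to ___ earlier?
'to' is word 7.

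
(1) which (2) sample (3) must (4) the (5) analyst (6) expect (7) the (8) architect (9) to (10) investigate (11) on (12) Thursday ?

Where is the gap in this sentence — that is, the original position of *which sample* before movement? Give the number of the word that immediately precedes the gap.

10

Underlying clause: The analyst must expect the architect to investigate which sample on Thursday.
'which sample' functions as the direct object of 'investigate'. Fronting leaves a gap immediately after 'investigate':
Which sample must the analyst expect the architect to investigate ___ on Thursday?
'investigate' is word 10.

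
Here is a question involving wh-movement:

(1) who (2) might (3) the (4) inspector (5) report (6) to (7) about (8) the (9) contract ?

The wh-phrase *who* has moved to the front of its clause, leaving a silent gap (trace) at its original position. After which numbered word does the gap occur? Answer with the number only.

In situ: The inspector might report to who about the contract.
'who' is the object of the preposition 'to'. Fronting leaves a gap immediately after 'to':
Who might the inspector report to ___ about the contract?
'to' is word 6.

6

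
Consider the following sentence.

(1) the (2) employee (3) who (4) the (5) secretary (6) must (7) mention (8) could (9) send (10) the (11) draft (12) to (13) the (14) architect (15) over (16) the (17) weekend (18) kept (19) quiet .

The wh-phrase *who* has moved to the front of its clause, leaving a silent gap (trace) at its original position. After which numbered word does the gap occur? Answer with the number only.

'who' functions as the subject of the clause embedded under 'mention'. Wh-movement fronts it, leaving a gap right after 'mention':
The employee who the secretary must mention ___ could send the draft to the architect over the weekend kept quiet.
'mention' is word 7.

7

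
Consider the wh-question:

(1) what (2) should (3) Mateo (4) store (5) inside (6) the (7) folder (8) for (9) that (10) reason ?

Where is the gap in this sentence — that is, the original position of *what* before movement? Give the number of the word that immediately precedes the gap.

Underlying clause: Mateo should store what inside the folder for that reason.
'what' functions as the direct object of 'store'. Wh-movement fronts it, leaving a gap right after 'store':
What should Mateo store ___ inside the folder for that reason?
'store' is word 4.

4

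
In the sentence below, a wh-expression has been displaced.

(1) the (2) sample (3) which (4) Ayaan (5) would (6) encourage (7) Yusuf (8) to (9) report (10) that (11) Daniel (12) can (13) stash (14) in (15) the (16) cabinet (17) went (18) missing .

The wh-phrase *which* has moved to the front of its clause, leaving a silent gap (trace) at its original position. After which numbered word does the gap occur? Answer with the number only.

13

'which' functions as the direct object of 'stash'. Wh-movement fronts it, leaving a gap right after 'stash':
The sample which Ayaan would encourage Yusuf to report that Daniel can stash ___ in the cabinet went missing.
'stash' is word 13.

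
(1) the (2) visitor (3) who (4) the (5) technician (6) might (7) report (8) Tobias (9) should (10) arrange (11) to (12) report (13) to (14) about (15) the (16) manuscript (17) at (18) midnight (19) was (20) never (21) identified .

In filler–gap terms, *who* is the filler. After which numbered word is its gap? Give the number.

'who' is the object of the preposition 'to'. It moves to the left edge, and the trace sits right after 'to':
The visitor who the technician might report Tobias should arrange to report to ___ about the manuscript at midnight was never identified.
'to' is word 13.

13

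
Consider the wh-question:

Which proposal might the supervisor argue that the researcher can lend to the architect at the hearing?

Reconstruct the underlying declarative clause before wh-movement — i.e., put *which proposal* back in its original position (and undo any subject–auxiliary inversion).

The supervisor might argue that the researcher can lend which proposal to the architect at the hearing.

'which proposal' functions as the direct object of 'lend'. It moves to the left edge, and the trace sits right after 'lend':
Which proposal might the supervisor argue that the researcher can lend ___ to the architect at the hearing?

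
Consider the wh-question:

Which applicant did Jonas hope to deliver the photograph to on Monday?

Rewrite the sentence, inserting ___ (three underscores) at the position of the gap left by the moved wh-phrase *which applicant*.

Which applicant did Jonas hope to deliver the photograph to ___ on Monday?

In situ: Jonas did hope to deliver the photograph to which applicant on Monday.
'which applicant' functions as the object of the preposition 'to' (recipient of 'deliver'). The gap is right after 'to'.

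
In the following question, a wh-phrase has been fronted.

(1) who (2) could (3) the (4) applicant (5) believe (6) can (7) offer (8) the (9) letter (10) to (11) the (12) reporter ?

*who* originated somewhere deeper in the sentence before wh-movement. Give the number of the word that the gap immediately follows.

In situ: The applicant could believe who can offer the letter to the reporter.
The filler 'who' is interpreted as the subject of the clause embedded under 'believe'. Fronting leaves a gap immediately after 'believe':
Who could the applicant believe ___ can offer the letter to the reporter?
'believe' is word 5.

5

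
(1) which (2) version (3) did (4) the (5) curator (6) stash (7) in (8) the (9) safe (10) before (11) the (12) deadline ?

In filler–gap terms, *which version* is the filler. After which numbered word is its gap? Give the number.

6

Before movement: The curator did stash which version in the safe before the deadline.
The filler 'which version' is interpreted as the direct object of 'stash'. It moves to the left edge, and the trace sits right after 'stash':
Which version did the curator stash ___ in the safe before the deadline?
'stash' is word 6.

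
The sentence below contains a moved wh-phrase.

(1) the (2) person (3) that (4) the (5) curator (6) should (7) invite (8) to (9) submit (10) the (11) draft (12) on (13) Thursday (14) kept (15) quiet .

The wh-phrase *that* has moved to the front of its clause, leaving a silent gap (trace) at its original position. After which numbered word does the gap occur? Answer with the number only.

'that' functions as the direct object of 'invite'. Fronting leaves a gap immediately after 'invite':
The person that the curator should invite ___ to submit the draft on Thursday kept quiet.
'invite' is word 7.

7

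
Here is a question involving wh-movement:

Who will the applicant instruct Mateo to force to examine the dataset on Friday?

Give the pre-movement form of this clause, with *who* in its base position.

The applicant will instruct Mateo to force who to examine the dataset on Friday.

'who' functions as the direct object of 'force'. It moves to the left edge, and the trace sits right after 'force':
Who will the applicant instruct Mateo to force ___ to examine the dataset on Friday?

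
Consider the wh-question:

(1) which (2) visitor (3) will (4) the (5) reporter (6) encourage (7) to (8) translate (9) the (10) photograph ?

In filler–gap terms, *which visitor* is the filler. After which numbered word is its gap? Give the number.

Before movement: The reporter will encourage which visitor to translate the photograph.
'which visitor' is the direct object of 'encourage'. Wh-movement fronts it, leaving a gap right after 'encourage':
Which visitor will the reporter encourage ___ to translate the photograph?
'encourage' is word 6.

6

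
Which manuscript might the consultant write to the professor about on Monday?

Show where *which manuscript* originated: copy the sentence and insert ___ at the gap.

Which manuscript might the consultant write to the professor about ___ on Monday?

Pre-movement form: The consultant might write to the professor about which manuscript on Monday.
'which manuscript' is the object of the preposition 'about'. The gap is right after 'about'.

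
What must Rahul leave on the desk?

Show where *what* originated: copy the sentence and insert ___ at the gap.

Underlying clause: Rahul must leave what on the desk.
'what' is the direct object of 'leave'. The gap is right after 'leave'.

What must Rahul leave ___ on the desk?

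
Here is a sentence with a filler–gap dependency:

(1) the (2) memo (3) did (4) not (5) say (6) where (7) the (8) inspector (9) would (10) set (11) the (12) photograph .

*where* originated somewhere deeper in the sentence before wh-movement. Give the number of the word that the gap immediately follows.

Underlying clause: The inspector would set the photograph where.
'where' is the locative complement of 'set'. It moves to the left edge, and the trace sits right after 'photograph':
The memo did not say where the inspector would set the photograph ___.
'photograph' is word 12.

12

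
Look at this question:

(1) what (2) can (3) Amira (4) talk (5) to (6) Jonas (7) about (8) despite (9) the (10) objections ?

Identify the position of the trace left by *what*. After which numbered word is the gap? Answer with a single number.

7

In situ: Amira can talk to Jonas about what despite the objections.
'what' functions as the object of the preposition 'about'. Fronting leaves a gap immediately after 'about':
What can Amira talk to Jonas about ___ despite the objections?
'about' is word 7.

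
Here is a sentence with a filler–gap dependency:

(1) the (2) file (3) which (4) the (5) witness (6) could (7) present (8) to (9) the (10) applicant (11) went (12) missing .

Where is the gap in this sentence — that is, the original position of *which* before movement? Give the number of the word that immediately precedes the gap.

7

'which' is the direct object of 'present'. Wh-movement fronts it, leaving a gap right after 'present':
The file which the witness could present ___ to the applicant went missing.
'present' is word 7.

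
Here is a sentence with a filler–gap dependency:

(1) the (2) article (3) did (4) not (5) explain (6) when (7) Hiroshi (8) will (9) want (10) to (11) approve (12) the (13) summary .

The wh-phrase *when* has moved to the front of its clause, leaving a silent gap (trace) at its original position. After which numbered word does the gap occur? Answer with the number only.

13

Before movement: Hiroshi will want to approve the summary when.
The filler 'when' is interpreted as the temporal adjunct. It moves to the left edge, and the trace sits right after 'summary':
The article did not explain when Hiroshi will want to approve the summary ___.
'summary' is word 13.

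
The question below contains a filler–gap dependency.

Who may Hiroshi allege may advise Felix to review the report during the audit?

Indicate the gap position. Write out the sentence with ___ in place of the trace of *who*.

Who may Hiroshi allege ___ may advise Felix to review the report during the audit?

Before movement: Hiroshi may allege who may advise Felix to review the report during the audit.
The filler 'who' is interpreted as the subject of the clause embedded under 'allege'. The gap is right after 'allege'.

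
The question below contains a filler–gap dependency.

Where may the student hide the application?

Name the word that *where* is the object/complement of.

In situ: The student may hide the application where.
The filler 'where' is interpreted as the locative complement of 'hide'. It moves to the left edge, and the trace sits right after 'application':
Where may the student hide the application ___?

hide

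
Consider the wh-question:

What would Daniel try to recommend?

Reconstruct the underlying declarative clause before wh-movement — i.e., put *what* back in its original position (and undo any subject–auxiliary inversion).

Daniel would try to recommend what.

The filler 'what' is interpreted as the direct object of 'recommend'. Fronting leaves a gap immediately after 'recommend':
What would Daniel try to recommend ___?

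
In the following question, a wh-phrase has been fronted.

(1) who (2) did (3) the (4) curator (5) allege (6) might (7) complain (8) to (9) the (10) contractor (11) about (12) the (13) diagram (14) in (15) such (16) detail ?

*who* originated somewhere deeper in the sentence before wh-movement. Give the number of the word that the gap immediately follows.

Pre-movement form: The curator did allege who might complain to the contractor about the diagram in such detail.
'who' functions as the subject of the clause embedded under 'allege'. It moves to the left edge, and the trace sits right after 'allege':
Who did the curator allege ___ might complain to the contractor about the diagram in such detail?
'allege' is word 5.

5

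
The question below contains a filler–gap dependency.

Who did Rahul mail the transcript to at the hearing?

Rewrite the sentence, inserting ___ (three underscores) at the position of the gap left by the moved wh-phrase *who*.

Who did Rahul mail the transcript to ___ at the hearing?

In situ: Rahul did mail the transcript to who at the hearing.
'who' functions as the object of the preposition 'to' (recipient of 'mail'). The gap is right after 'to'.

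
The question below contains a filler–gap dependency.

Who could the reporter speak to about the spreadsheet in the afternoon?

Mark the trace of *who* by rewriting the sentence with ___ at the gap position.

In situ: The reporter could speak to who about the spreadsheet in the afternoon.
'who' is the object of the preposition 'to'. The gap is right after 'to'.

Who could the reporter speak to ___ about the spreadsheet in the afternoon?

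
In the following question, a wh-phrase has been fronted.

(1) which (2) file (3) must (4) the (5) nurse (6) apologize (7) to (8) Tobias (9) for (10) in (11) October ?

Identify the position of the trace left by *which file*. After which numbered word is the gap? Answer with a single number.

Underlying clause: The nurse must apologize to Tobias for which file in October.
The filler 'which file' is interpreted as the object of the preposition 'for'. Fronting leaves a gap immediately after 'for':
Which file must the nurse apologize to Tobias for ___ in October?
'for' is word 9.

9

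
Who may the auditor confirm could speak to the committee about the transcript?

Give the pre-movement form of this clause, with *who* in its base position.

'who' functions as the subject of the clause embedded under 'confirm'. Wh-movement fronts it, leaving a gap right after 'confirm':
Who may the auditor confirm ___ could speak to the committee about the transcript?

The auditor may confirm who could speak to the committee about the transcript.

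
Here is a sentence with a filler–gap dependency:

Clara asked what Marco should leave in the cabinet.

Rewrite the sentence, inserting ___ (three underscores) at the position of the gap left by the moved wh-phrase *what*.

In situ: Marco should leave what in the cabinet.
'what' functions as the direct object of 'leave'. The gap is right after 'leave'.

Clara asked what Marco should leave ___ in the cabinet.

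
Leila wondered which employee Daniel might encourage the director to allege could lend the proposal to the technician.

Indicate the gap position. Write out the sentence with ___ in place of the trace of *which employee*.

Leila wondered which employee Daniel might encourage the director to allege ___ could lend the proposal to the technician.

Pre-movement form: Daniel might encourage the director to allege which employee could lend the proposal to the technician.
The filler 'which employee' is interpreted as the subject of the clause embedded under 'allege'. The gap is right after 'allege'.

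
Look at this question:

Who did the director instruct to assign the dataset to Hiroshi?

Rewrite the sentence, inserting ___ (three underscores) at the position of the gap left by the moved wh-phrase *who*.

Who did the director instruct ___ to assign the dataset to Hiroshi?

In situ: The director did instruct who to assign the dataset to Hiroshi.
'who' functions as the direct object of 'instruct'. The gap is right after 'instruct'.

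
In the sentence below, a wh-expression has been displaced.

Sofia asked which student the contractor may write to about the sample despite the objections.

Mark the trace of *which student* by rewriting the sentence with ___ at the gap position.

Pre-movement form: The contractor may write to which student about the sample despite the objections.
'which student' functions as the object of the preposition 'to'. The gap is right after 'to'.

Sofia asked which student the contractor may write to ___ about the sample despite the objections.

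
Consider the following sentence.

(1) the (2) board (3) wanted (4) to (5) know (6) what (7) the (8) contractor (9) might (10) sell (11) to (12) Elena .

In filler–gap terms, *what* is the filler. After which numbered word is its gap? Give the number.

10

Underlying clause: The contractor might sell what to Elena.
'what' functions as the direct object of 'sell'. It moves to the left edge, and the trace sits right after 'sell':
The board wanted to know what the contractor might sell ___ to Elena.
'sell' is word 10.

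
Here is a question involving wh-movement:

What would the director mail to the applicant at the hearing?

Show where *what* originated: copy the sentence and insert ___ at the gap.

What would the director mail ___ to the applicant at the hearing?

Before movement: The director would mail what to the applicant at the hearing.
'what' functions as the direct object of 'mail'. The gap is right after 'mail'.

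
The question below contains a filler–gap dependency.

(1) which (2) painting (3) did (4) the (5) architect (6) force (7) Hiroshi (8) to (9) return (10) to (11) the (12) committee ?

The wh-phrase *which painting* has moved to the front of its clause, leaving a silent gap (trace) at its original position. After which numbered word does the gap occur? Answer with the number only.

9

Before movement: The architect did force Hiroshi to return which painting to the committee.
'which painting' functions as the direct object of 'return'. Fronting leaves a gap immediately after 'return':
Which painting did the architect force Hiroshi to return ___ to the committee?
'return' is word 9.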